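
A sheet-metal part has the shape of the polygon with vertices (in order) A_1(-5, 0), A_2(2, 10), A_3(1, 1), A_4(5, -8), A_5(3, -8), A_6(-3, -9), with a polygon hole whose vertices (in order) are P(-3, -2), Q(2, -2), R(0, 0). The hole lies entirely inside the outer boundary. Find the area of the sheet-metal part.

86.5

Outer boundary:
Σ = (-50) + (-8) + (-13) + (-16) + (-51) + (-45) = -183
Area = |Σ|/2 = 91.5.
Hole:
Apply the surveyor's formula: 2A = Σ (x_i·y_{i+1} − x_{i+1}·y_i), indices taken mod 3.
P→Q: (-3)(-2) − (2)(-2) = 10
Q→R: (2)(0) − (0)(-2) = 0
R→P: (0)(-2) − (-3)(0) = 0
Σ = 10
Area = |Σ|/2 = 5.
Net area = 91.5 − 5 = 86.5.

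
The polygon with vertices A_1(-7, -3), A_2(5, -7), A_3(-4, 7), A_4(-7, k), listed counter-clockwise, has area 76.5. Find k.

Write out the shoelace sum; only the two edges meeting at A_4 involve k:
2·Area = [((-4)·k − (-7)·7) + ((-7)·(-3) − (-7)·k)] + 71
       = 3·k + 141 = 153
⇒ k = 4.

4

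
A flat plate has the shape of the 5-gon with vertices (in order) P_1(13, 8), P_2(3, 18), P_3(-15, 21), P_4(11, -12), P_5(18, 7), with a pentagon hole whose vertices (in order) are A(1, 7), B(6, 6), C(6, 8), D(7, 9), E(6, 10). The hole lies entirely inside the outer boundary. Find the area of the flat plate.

Outer boundary:
Apply the shoelace (surveyor's) formula: 2A = Σ (x_i·y_{i+1} − x_{i+1}·y_i), indices taken mod 5.
Σ = (210) + (333) + (-51) + (293) + (53) = 838
Area = |Σ|/2 = 419.
Hole:
Cross-terms: -36, 12, -2, 16, 32  ⇒  Σ = 22
Area = |Σ|/2 = 11.
Net area = 419 − 11 = 408.

408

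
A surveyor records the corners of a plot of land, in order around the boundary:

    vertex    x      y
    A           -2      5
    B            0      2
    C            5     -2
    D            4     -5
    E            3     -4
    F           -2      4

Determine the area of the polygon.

Cross-terms: -4, -10, -17, -1, 4, -2  ⇒  Σ = -30
Area = |Σ|/2 = 15.

15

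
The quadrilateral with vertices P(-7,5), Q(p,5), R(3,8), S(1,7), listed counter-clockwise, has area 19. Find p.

The doubled signed area Σ (x_i y_{i+1} − x_{i+1} y_i) is linear in p.
With p=0 it equals 17; the coefficient of p is 3 (from the two edges through Q).
So 3·p + 17 = 2·19 = 38 ⇒ p = 7.

7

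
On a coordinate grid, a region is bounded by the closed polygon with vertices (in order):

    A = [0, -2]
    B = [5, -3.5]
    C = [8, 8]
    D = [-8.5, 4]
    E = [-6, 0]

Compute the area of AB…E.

107

Σ = (10) + (68) + (100) + (24) + (12) = 214
Area = |Σ|/2 = 107.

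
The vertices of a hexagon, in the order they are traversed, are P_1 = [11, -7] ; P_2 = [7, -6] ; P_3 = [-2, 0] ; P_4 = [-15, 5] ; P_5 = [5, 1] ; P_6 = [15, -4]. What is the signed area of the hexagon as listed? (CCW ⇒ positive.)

Apply the shoelace formula: 2A = Σ (x_i·y_{i+1} − x_{i+1}·y_i), indices taken mod 6.
Σ = (-17) + (-12) + (-10) + (-40) + (-35) + (-61) = -175
Signed area = Σ/2 = -87.5 (negative ⇒ clockwise traversal).

-87.5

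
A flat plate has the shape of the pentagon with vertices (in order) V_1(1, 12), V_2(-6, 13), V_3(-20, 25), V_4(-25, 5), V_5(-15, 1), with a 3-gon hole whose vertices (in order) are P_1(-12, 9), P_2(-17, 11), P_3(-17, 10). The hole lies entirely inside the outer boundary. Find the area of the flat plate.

292

Outer boundary:
Σ = (85) + (110) + (525) + (50) + (-181) = 589
Area = |Σ|/2 = 294.5.
Hole:
Apply the surveyor's formula: 2A = Σ (x_i·y_{i+1} − x_{i+1}·y_i), indices taken mod 3.
Cross-terms: 21, 17, -33  ⇒  Σ = 5
Area = |Σ|/2 = 2.5.
Net area = 294.5 − 2.5 = 292.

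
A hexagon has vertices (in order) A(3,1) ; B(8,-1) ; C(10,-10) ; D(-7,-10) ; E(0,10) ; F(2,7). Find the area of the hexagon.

180

Apply the surveyor's formula: 2A = Σ (x_i·y_{i+1} − x_{i+1}·y_i), indices taken mod 6.
Σ = (-11) + (-70) + (-170) + (-70) + (-20) + (-19) = -360
Area = |Σ|/2 = 180.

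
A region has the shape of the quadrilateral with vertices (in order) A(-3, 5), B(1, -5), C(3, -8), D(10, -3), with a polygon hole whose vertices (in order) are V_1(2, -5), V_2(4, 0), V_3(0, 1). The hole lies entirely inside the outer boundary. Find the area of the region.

53.5

Outer boundary:
A→B: (-3)(-5) − (1)(5) = 10
B→C: (1)(-8) − (3)(-5) = 7
C→D: (3)(-3) − (10)(-8) = 71
D→A: (10)(5) − (-3)(-3) = 41
Σ = 129
Area = |Σ|/2 = 64.5.
Hole:
Apply Gauss's area formula: 2A = Σ (x_i·y_{i+1} − x_{i+1}·y_i), indices taken mod 3.
V_1→V_2: (2)(0) − (4)(-5) = 20
V_2→V_3: (4)(1) − (0)(0) = 4
V_3→V_1: (0)(-5) − (2)(1) = -2
Σ = 22
Area = |Σ|/2 = 11.
Net area = 64.5 − 11 = 53.5.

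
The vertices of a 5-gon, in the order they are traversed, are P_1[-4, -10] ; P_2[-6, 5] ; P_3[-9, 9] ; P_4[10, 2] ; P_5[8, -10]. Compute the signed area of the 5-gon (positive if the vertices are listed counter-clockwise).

Apply the surveyor's formula: 2A = Σ (x_i·y_{i+1} − x_{i+1}·y_i), indices taken mod 5.
P_1→P_2: (-4)(5) − (-6)(-10) = -80
P_2→P_3: (-6)(9) − (-9)(5) = -9
P_3→P_4: (-9)(2) − (10)(9) = -108
P_4→P_5: (10)(-10) − (8)(2) = -116
P_5→P_1: (8)(-10) − (-4)(-10) = -120
Σ = -433
Signed area = Σ/2 = -216.5 (negative ⇒ clockwise traversal).

-216.5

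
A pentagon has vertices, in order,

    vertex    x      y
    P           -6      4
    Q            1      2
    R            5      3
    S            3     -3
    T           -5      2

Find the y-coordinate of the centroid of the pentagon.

Apply the surveyor's formula. First the cross-terms c_i = x_i·y_{i+1} − x_{i+1}·y_i:
  -16, -7, -24, -9, -8  ⇒  2A = -64, A = -32.
Then Σ (y_i + y_{i+1})·c_i = -170, so ȳ = -170 / (6·(-32)) = 85/96.

85/96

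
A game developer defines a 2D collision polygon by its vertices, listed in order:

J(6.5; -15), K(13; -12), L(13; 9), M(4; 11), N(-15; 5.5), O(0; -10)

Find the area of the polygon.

449.5

Σ = (117) + (273) + (107) + (187) + (150) + (65) = 899
Area = |Σ|/2 = 449.5.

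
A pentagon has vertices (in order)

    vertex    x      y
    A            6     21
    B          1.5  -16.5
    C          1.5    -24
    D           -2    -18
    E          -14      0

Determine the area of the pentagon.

381.375

Cross-terms: -130.5, -11.25, -75, -252, -294  ⇒  Σ = -762.75
Area = |Σ|/2 = 381.375.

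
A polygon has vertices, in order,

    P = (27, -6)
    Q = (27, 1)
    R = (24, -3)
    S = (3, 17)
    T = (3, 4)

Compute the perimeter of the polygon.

80

|PQ| = √((0)² + (7)²) = √49 = 7
|QR| = √((-3)² + (-4)²) = √25 = 5
|RS| = √((-21)² + (20)²) = √841 = 29
|ST| = √((0)² + (-13)²) = √169 = 13
|TP| = √((24)² + (-10)²) = √676 = 26
Perimeter = 7 + 5 + 29 + 13 + 26 = 80.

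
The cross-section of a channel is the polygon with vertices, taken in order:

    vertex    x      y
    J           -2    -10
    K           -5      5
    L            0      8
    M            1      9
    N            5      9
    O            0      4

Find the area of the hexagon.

58

Cross-terms: -60, -40, -8, -36, 20, 8  ⇒  Σ = -116
Area = |Σ|/2 = 58.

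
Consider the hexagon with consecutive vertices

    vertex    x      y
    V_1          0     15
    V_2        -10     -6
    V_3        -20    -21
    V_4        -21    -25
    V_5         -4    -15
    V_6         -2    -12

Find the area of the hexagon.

251

Σ = (150) + (90) + (59) + (215) + (18) + (-30) = 502
Area = |Σ|/2 = 251.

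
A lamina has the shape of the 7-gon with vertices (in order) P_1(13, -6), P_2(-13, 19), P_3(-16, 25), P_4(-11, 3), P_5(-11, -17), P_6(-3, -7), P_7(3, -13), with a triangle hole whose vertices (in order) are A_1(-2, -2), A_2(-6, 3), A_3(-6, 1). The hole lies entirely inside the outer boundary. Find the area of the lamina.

Outer boundary:
Apply the shoelace formula: 2A = Σ (x_i·y_{i+1} − x_{i+1}·y_i), indices taken mod 7.
P_1→P_2: (13)(19) − (-13)(-6) = 169
P_2→P_3: (-13)(25) − (-16)(19) = -21
P_3→P_4: (-16)(3) − (-11)(25) = 227
P_4→P_5: (-11)(-17) − (-11)(3) = 220
P_5→P_6: (-11)(-7) − (-3)(-17) = 26
P_6→P_7: (-3)(-13) − (3)(-7) = 60
P_7→P_1: (3)(-6) − (13)(-13) = 151
Σ = 832
Area = |Σ|/2 = 416.
Hole:
Apply the surveyor's formula: 2A = Σ (x_i·y_{i+1} − x_{i+1}·y_i), indices taken mod 3.
Σ = (-18) + (12) + (14) = 8
Area = |Σ|/2 = 4.
Net area = 416 − 4 = 412.

412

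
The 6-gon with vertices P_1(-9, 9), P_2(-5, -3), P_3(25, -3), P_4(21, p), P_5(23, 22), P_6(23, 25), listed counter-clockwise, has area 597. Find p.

3

Write out the shoelace sum; only the two edges meeting at P_4 involve p:
2·Area = [(25·p − 21·(-3)) + (21·22 − 23·p)] + 663
       = 2·p + 1188 = 1194
⇒ p = 3.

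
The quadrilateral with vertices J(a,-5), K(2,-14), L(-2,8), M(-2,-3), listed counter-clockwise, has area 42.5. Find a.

Write out the shoelace sum; only the two edges meeting at J involve a:
2·Area = [((-2)·(-5) − a·(-3)) + (a·(-14) − 2·(-5))] + 10
       = -11·a + 30 = 85
⇒ a = -5.

-5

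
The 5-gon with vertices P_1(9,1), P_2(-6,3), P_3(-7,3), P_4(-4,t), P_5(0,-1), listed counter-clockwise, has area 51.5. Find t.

-6

Write out the shoelace sum; only the two edges meeting at P_4 involve t:
2·Area = [((-7)·t − (-4)·3) + ((-4)·(-1) − 0·t)] + 45
       = -7·t + 61 = 103
⇒ t = -6.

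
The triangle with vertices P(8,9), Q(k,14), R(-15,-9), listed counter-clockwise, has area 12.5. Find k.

Write out the shoelace sum; only the two edges meeting at Q involve k:
2·Area = [(8·14 − k·9) + (k·(-9) − (-15)·14)] + -63
       = -18·k + 259 = 25
⇒ k = 13.

13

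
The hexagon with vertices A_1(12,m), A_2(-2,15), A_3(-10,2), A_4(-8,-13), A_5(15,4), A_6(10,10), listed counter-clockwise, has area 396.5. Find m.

14

The doubled signed area Σ (x_i y_{i+1} − x_{i+1} y_i) is linear in m.
With m=0 it equals 625; the coefficient of m is 12 (from the two edges through A_1).
So 12·m + 625 = 2·396.5 = 793 ⇒ m = 14.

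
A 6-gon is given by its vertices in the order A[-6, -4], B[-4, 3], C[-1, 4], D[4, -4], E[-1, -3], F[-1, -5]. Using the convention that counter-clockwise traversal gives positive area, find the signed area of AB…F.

Apply Gauss's area formula: 2A = Σ (x_i·y_{i+1} − x_{i+1}·y_i), indices taken mod 6.
Cross-terms: -34, -13, -12, -16, 2, -26  ⇒  Σ = -99
Signed area = Σ/2 = -49.5 (negative ⇒ clockwise traversal).

-49.5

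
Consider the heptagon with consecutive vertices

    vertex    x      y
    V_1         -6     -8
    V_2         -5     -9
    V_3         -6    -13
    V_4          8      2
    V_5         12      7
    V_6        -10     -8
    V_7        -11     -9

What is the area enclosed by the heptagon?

79.5

Σ = (14) + (11) + (92) + (32) + (-26) + (2) + (34) = 159
Area = |Σ|/2 = 79.5.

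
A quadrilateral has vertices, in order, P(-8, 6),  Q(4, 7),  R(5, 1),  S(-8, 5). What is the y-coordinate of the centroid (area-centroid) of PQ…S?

Apply the shoelace (surveyor's) formula. First the cross-terms c_i = x_i·y_{i+1} − x_{i+1}·y_i:
  -80, -31, 33, -8  ⇒  2A = -86, A = -43.
Then Σ (y_i + y_{i+1})·c_i = -1178, so ȳ = -1178 / (6·(-43)) = 589/129.

589/129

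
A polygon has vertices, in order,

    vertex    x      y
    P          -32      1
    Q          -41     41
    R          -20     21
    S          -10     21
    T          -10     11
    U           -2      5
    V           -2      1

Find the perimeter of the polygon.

|PQ| = √((-9)² + (40)²) = √1681 = 41
|QR| = √((21)² + (-20)²) = √841 = 29
|RS| = √((10)² + (0)²) = √100 = 10
|ST| = √((0)² + (-10)²) = √100 = 10
|TU| = √((8)² + (-6)²) = √100 = 10
|UV| = √((0)² + (-4)²) = √16 = 4
|VP| = √((-30)² + (0)²) = √900 = 30
Perimeter = 41 + 29 + 10 + 10 + 10 + 4 + 30 = 134.

134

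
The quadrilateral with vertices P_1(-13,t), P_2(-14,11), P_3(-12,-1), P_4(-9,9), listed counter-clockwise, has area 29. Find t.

11

The doubled signed area Σ (x_i y_{i+1} − x_{i+1} y_i) is linear in t.
With t=0 it equals 3; the coefficient of t is 5 (from the two edges through P_1).
So 5·t + 3 = 2·29 = 58 ⇒ t = 11.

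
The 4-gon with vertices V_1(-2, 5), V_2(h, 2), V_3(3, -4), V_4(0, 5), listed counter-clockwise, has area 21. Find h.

Write out the shoelace sum; only the two edges meeting at V_2 involve h:
2·Area = [((-2)·2 − h·5) + (h·(-4) − 3·2)] + 25
       = -9·h + 15 = 42
⇒ h = -3.

-3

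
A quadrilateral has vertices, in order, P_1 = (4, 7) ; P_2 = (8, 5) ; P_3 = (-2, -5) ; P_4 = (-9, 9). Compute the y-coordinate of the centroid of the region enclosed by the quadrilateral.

Apply the shoelace (surveyor's) formula. First the cross-terms c_i = x_i·y_{i+1} − x_{i+1}·y_i:
  -36, -30, -63, -99  ⇒  2A = -228, A = -114.
Then Σ (y_i + y_{i+1})·c_i = -2268, so ȳ = -2268 / (6·(-114)) = 63/19.

63/19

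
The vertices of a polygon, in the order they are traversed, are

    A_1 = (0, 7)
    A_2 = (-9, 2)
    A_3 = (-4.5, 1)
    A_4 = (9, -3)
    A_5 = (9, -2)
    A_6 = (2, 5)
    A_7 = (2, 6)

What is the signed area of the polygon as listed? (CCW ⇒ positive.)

70.75

Apply the surveyor's formula: 2A = Σ (x_i·y_{i+1} − x_{i+1}·y_i), indices taken mod 7.
A_1→A_2: (0)(2) − (-9)(7) = 63
A_2→A_3: (-9)(1) − (-4.5)(2) = 0
A_3→A_4: (-4.5)(-3) − (9)(1) = 4.5
A_4→A_5: (9)(-2) − (9)(-3) = 9
A_5→A_6: (9)(5) − (2)(-2) = 49
A_6→A_7: (2)(6) − (2)(5) = 2
A_7→A_1: (2)(7) − (0)(6) = 14
Σ = 141.5
Signed area = Σ/2 = 70.75 (positive ⇒ counter-clockwise traversal).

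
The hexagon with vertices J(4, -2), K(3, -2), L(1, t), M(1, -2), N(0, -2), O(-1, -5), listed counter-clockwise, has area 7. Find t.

Write out the shoelace sum; only the two edges meeting at L involve t:
2·Area = [(3·t − 1·(-2)) + (1·(-2) − 1·t)] + 16
       = 2·t + 16 = 14
⇒ t = -1.

-1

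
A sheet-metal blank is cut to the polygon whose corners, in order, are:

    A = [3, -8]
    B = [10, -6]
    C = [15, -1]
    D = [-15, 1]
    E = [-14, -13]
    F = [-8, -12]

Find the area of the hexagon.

257.5

Apply the surveyor's formula: 2A = Σ (x_i·y_{i+1} − x_{i+1}·y_i), indices taken mod 6.
Σ = (62) + (80) + (0) + (209) + (64) + (100) = 515
Area = |Σ|/2 = 257.5.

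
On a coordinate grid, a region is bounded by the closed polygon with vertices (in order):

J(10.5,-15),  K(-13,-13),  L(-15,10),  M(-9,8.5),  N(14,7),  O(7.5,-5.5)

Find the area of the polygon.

Apply the shoelace (surveyor's) formula: 2A = Σ (x_i·y_{i+1} − x_{i+1}·y_i), indices taken mod 6.
Cross-terms: -331.5, -325, -37.5, -182, -129.5, -54.75  ⇒  Σ = -1060.25
Area = |Σ|/2 = 530.125.

530.125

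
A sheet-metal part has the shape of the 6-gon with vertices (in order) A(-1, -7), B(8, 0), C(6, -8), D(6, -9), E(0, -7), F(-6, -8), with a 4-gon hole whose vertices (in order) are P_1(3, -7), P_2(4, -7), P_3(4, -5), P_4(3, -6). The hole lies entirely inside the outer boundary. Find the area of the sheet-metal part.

Outer boundary:
Apply the surveyor's formula: 2A = Σ (x_i·y_{i+1} − x_{i+1}·y_i), indices taken mod 6.
Cross-terms: 56, -64, -6, -42, -42, 34  ⇒  Σ = -64
Area = |Σ|/2 = 32.
Hole:
Σ = (7) + (8) + (-9) + (-3) = 3
Area = |Σ|/2 = 1.5.
Net area = 32 − 1.5 = 30.5.

30.5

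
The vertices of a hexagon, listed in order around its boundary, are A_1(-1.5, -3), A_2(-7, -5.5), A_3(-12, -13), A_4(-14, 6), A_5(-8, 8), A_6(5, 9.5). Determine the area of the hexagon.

Apply the shoelace (surveyor's) formula: 2A = Σ (x_i·y_{i+1} − x_{i+1}·y_i), indices taken mod 6.
Σ = (-12.75) + (25) + (-254) + (-64) + (-116) + (-0.75) = -422.5
Area = |Σ|/2 = 211.25.

211.25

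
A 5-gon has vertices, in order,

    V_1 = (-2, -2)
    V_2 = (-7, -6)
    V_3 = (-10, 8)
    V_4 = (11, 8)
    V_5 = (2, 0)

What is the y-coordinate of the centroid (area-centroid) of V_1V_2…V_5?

56/17

Apply the shoelace (surveyor's) formula. First the cross-terms c_i = x_i·y_{i+1} − x_{i+1}·y_i:
  -2, -116, -168, -16, -4  ⇒  2A = -306, A = -153.
Then Σ (y_i + y_{i+1})·c_i = -3024, so ȳ = -3024 / (6·(-153)) = 56/17.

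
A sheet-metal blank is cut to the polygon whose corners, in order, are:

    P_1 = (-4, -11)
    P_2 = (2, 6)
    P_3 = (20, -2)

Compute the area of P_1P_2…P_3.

177

Apply the surveyor's formula: 2A = Σ (x_i·y_{i+1} − x_{i+1}·y_i), indices taken mod 3.
Cross-terms: -2, -124, -228  ⇒  Σ = -354
Area = |Σ|/2 = 177.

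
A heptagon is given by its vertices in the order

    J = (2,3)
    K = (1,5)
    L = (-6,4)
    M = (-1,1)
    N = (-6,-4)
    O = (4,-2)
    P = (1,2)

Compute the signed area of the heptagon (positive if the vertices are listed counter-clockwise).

Apply the shoelace (surveyor's) formula: 2A = Σ (x_i·y_{i+1} − x_{i+1}·y_i), indices taken mod 7.
Cross-terms: 7, 34, -2, 10, 28, 10, -1  ⇒  Σ = 86
Signed area = Σ/2 = 43 (positive ⇒ counter-clockwise traversal).

43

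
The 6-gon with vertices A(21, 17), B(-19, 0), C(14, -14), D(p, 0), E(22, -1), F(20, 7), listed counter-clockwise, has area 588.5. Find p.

Write out the shoelace sum; only the two edges meeting at D involve p:
2·Area = [(14·0 − p·(-14)) + (p·(-1) − 22·0)] + 956
       = 13·p + 956 = 1177
⇒ p = 17.

17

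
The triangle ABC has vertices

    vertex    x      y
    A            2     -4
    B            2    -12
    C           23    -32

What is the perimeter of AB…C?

|AB| = √((0)² + (-8)²) = √64 = 8
|BC| = √((21)² + (-20)²) = √841 = 29
|CA| = √((-21)² + (28)²) = √1225 = 35
Perimeter = 8 + 29 + 35 = 72.

72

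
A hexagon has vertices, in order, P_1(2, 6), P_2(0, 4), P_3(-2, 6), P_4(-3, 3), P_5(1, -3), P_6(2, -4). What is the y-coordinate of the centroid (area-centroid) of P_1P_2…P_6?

1.75

Apply the shoelace (surveyor's) formula. First the cross-terms c_i = x_i·y_{i+1} − x_{i+1}·y_i:
  8, 8, 12, 6, 2, 20  ⇒  2A = 56, A = 28.
Then Σ (y_i + y_{i+1})·c_i = 294, so ȳ = 294 / (6·28) = 1.75.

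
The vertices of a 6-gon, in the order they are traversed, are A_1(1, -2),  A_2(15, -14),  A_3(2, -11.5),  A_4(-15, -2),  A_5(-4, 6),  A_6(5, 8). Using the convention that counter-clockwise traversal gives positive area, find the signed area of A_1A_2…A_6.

Apply the surveyor's formula: 2A = Σ (x_i·y_{i+1} − x_{i+1}·y_i), indices taken mod 6.
Σ = (16) + (-144.5) + (-176.5) + (-98) + (-62) + (-18) = -483
Signed area = Σ/2 = -241.5 (negative ⇒ clockwise traversal).

-241.5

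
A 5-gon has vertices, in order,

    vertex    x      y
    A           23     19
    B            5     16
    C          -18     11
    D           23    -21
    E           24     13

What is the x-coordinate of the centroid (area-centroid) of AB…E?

2330/243

Apply the shoelace formula. First the cross-terms c_i = x_i·y_{i+1} − x_{i+1}·y_i:
  273, 343, 125, 803, 157  ⇒  2A = 1701, A = 850.5.
Then Σ (x_i + x_{i+1})·c_i = 48930, so x̄ = 48930 / (6·850.5) = 2330/243.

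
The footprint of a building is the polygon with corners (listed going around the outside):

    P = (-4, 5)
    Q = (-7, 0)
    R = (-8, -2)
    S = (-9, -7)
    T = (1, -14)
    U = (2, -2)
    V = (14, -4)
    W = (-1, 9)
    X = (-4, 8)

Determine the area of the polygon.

214

Apply the shoelace formula: 2A = Σ (x_i·y_{i+1} − x_{i+1}·y_i), indices taken mod 9.
Cross-terms: 35, 14, 38, 133, 26, 20, 122, 28, 12  ⇒  Σ = 428
Area = |Σ|/2 = 214.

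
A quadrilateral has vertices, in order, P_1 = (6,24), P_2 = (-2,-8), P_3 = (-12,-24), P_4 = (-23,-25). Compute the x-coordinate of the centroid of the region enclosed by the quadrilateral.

Apply Gauss's area formula. First the cross-terms c_i = x_i·y_{i+1} − x_{i+1}·y_i:
  0, -48, -252, -402  ⇒  2A = -702, A = -351.
Then Σ (x_i + x_{i+1})·c_i = 16326, so x̄ = 16326 / (6·(-351)) = -907/117.

-907/117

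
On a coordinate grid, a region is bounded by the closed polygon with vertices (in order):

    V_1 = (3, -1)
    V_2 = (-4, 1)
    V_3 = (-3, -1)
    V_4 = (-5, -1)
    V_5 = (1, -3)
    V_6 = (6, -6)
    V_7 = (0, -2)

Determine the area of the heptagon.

V_1→V_2: (3)(1) − (-4)(-1) = -1
V_2→V_3: (-4)(-1) − (-3)(1) = 7
V_3→V_4: (-3)(-1) − (-5)(-1) = -2
V_4→V_5: (-5)(-3) − (1)(-1) = 16
V_5→V_6: (1)(-6) − (6)(-3) = 12
V_6→V_7: (6)(-2) − (0)(-6) = -12
V_7→V_1: (0)(-1) − (3)(-2) = 6
Σ = 26
Area = |Σ|/2 = 13.

13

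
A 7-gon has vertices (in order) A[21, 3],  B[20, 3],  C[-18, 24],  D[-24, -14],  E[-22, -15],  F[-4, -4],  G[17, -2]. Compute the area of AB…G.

807

Apply the surveyor's formula: 2A = Σ (x_i·y_{i+1} − x_{i+1}·y_i), indices taken mod 7.
Σ = (3) + (534) + (828) + (52) + (28) + (76) + (93) = 1614
Area = |Σ|/2 = 807.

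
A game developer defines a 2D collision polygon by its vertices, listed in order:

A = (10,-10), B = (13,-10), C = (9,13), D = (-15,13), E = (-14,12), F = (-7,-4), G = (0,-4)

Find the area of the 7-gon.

Apply the shoelace (surveyor's) formula: 2A = Σ (x_i·y_{i+1} − x_{i+1}·y_i), indices taken mod 7.
Cross-terms: 30, 259, 312, 2, 140, 28, 40  ⇒  Σ = 811
Area = |Σ|/2 = 405.5.

405.5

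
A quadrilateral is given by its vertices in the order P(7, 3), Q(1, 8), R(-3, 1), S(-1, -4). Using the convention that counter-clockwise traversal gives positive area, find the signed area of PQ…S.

Apply the shoelace (surveyor's) formula: 2A = Σ (x_i·y_{i+1} − x_{i+1}·y_i), indices taken mod 4.
P→Q: (7)(8) − (1)(3) = 53
Q→R: (1)(1) − (-3)(8) = 25
R→S: (-3)(-4) − (-1)(1) = 13
S→P: (-1)(3) − (7)(-4) = 25
Σ = 116
Signed area = Σ/2 = 58 (positive ⇒ counter-clockwise traversal).

58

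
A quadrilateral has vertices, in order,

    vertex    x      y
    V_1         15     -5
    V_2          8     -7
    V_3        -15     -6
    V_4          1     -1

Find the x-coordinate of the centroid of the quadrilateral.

186/187

Apply the shoelace formula. First the cross-terms c_i = x_i·y_{i+1} − x_{i+1}·y_i:
  -65, -153, 21, 10  ⇒  2A = -187, A = -93.5.
Then Σ (x_i + x_{i+1})·c_i = -558, so x̄ = -558 / (6·(-93.5)) = 186/187.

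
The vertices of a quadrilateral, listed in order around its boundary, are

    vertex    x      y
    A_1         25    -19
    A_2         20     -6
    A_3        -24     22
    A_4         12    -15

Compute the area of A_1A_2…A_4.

384.5

A_1→A_2: (25)(-6) − (20)(-19) = 230
A_2→A_3: (20)(22) − (-24)(-6) = 296
A_3→A_4: (-24)(-15) − (12)(22) = 96
A_4→A_1: (12)(-19) − (25)(-15) = 147
Σ = 769
Area = |Σ|/2 = 384.5.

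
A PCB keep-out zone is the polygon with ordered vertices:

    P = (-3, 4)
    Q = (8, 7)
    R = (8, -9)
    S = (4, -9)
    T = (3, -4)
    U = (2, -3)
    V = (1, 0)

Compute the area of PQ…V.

100

Cross-terms: -53, -128, -36, 11, -1, 3, 4  ⇒  Σ = -200
Area = |Σ|/2 = 100.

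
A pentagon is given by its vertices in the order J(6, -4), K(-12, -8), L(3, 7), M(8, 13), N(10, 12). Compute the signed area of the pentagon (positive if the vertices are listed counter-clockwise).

Apply the shoelace formula: 2A = Σ (x_i·y_{i+1} − x_{i+1}·y_i), indices taken mod 5.
Σ = (-96) + (-60) + (-17) + (-34) + (-112) = -319
Signed area = Σ/2 = -159.5 (negative ⇒ clockwise traversal).

-159.5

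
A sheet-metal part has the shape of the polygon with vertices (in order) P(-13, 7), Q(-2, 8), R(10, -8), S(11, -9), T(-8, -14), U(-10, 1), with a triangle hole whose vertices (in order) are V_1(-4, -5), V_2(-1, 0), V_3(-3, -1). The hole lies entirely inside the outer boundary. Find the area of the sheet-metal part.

Outer boundary:
Apply the shoelace (surveyor's) formula: 2A = Σ (x_i·y_{i+1} − x_{i+1}·y_i), indices taken mod 6.
Σ = (-90) + (-64) + (-2) + (-226) + (-148) + (-57) = -587
Area = |Σ|/2 = 293.5.
Hole:
Apply the shoelace (surveyor's) formula: 2A = Σ (x_i·y_{i+1} − x_{i+1}·y_i), indices taken mod 3.
Σ = (-5) + (1) + (11) = 7
Area = |Σ|/2 = 3.5.
Net area = 293.5 − 3.5 = 290.

290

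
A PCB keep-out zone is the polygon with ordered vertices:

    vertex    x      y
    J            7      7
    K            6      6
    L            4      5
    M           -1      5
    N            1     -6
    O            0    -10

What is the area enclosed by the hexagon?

Σ = (0) + (6) + (25) + (1) + (-10) + (70) = 92
Area = |Σ|/2 = 46.

46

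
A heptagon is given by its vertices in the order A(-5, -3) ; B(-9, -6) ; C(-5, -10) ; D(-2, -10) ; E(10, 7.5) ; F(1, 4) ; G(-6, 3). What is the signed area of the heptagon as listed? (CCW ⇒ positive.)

135.25

Apply the surveyor's formula: 2A = Σ (x_i·y_{i+1} − x_{i+1}·y_i), indices taken mod 7.
Cross-terms: 3, 60, 30, 85, 32.5, 27, 33  ⇒  Σ = 270.5
Signed area = Σ/2 = 135.25 (positive ⇒ counter-clockwise traversal).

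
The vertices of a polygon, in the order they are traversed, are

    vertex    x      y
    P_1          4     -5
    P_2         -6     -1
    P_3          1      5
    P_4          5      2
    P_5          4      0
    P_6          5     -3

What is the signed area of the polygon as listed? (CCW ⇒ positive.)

-59.5

Cross-terms: -34, -29, -23, -8, -12, -13  ⇒  Σ = -119
Signed area = Σ/2 = -59.5 (negative ⇒ clockwise traversal).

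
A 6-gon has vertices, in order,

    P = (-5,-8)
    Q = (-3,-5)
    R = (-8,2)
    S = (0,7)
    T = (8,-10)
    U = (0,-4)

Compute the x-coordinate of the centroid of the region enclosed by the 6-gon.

-6/11

Apply Gauss's area formula. First the cross-terms c_i = x_i·y_{i+1} − x_{i+1}·y_i:
  1, -46, -56, -56, -32, -20  ⇒  2A = -209, A = -104.5.
Then Σ (x_i + x_{i+1})·c_i = 342, so x̄ = 342 / (6·(-104.5)) = -6/11.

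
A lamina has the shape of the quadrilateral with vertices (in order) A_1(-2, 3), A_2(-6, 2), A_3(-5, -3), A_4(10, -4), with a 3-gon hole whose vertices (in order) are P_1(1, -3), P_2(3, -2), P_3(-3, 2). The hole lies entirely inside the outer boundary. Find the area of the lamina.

Outer boundary:
Apply the shoelace formula: 2A = Σ (x_i·y_{i+1} − x_{i+1}·y_i), indices taken mod 4.
Σ = (14) + (28) + (50) + (22) = 114
Area = |Σ|/2 = 57.
Hole:
P_1→P_2: (1)(-2) − (3)(-3) = 7
P_2→P_3: (3)(2) − (-3)(-2) = 0
P_3→P_1: (-3)(-3) − (1)(2) = 7
Σ = 14
Area = |Σ|/2 = 7.
Net area = 57 − 7 = 50.

50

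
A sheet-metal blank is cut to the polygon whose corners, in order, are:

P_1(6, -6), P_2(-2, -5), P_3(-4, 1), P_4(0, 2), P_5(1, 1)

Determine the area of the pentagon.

Cross-terms: -42, -22, -8, -2, -12  ⇒  Σ = -86
Area = |Σ|/2 = 43.

43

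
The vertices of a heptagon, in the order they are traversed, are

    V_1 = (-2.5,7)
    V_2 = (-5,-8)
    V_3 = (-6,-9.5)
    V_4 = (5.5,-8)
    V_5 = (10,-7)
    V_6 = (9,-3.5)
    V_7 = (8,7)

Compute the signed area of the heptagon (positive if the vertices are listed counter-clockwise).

Cross-terms: 55, -0.5, 100.25, 41.5, 28, 91, 73.5  ⇒  Σ = 388.75
Signed area = Σ/2 = 194.375 (positive ⇒ counter-clockwise traversal).

194.375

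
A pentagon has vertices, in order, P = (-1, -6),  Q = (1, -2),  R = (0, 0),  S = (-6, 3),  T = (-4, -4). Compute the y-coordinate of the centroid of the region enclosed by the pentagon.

-1.5625

Apply Gauss's area formula. First the cross-terms c_i = x_i·y_{i+1} − x_{i+1}·y_i:
  8, 0, 0, 36, 20  ⇒  2A = 64, A = 32.
Then Σ (y_i + y_{i+1})·c_i = -300, so ȳ = -300 / (6·32) = -1.5625.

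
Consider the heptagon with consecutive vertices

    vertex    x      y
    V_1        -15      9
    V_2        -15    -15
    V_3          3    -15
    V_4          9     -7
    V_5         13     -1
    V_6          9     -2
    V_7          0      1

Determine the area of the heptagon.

Apply the shoelace (surveyor's) formula: 2A = Σ (x_i·y_{i+1} − x_{i+1}·y_i), indices taken mod 7.
V_1→V_2: (-15)(-15) − (-15)(9) = 360
V_2→V_3: (-15)(-15) − (3)(-15) = 270
V_3→V_4: (3)(-7) − (9)(-15) = 114
V_4→V_5: (9)(-1) − (13)(-7) = 82
V_5→V_6: (13)(-2) − (9)(-1) = -17
V_6→V_7: (9)(1) − (0)(-2) = 9
V_7→V_1: (0)(9) − (-15)(1) = 15
Σ = 833
Area = |Σ|/2 = 416.5.

416.5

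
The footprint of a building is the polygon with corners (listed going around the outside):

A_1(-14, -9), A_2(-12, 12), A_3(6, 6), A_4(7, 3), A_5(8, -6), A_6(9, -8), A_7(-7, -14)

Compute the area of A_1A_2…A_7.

417.5

Apply the shoelace (surveyor's) formula: 2A = Σ (x_i·y_{i+1} − x_{i+1}·y_i), indices taken mod 7.
A_1→A_2: (-14)(12) − (-12)(-9) = -276
A_2→A_3: (-12)(6) − (6)(12) = -144
A_3→A_4: (6)(3) − (7)(6) = -24
A_4→A_5: (7)(-6) − (8)(3) = -66
A_5→A_6: (8)(-8) − (9)(-6) = -10
A_6→A_7: (9)(-14) − (-7)(-8) = -182
A_7→A_1: (-7)(-9) − (-14)(-14) = -133
Σ = -835
Area = |Σ|/2 = 417.5.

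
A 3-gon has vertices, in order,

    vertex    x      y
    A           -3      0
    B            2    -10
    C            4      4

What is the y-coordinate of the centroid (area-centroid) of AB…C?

Apply Gauss's area formula. First the cross-terms c_i = x_i·y_{i+1} − x_{i+1}·y_i:
  30, 48, 12  ⇒  2A = 90, A = 45.
Then Σ (y_i + y_{i+1})·c_i = -540, so ȳ = -540 / (6·45) = -2.

-2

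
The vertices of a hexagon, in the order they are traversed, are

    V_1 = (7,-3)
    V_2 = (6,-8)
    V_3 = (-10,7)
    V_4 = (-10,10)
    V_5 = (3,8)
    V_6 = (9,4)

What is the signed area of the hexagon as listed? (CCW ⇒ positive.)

V_1→V_2: (7)(-8) − (6)(-3) = -38
V_2→V_3: (6)(7) − (-10)(-8) = -38
V_3→V_4: (-10)(10) − (-10)(7) = -30
V_4→V_5: (-10)(8) − (3)(10) = -110
V_5→V_6: (3)(4) − (9)(8) = -60
V_6→V_1: (9)(-3) − (7)(4) = -55
Σ = -331
Signed area = Σ/2 = -165.5 (negative ⇒ clockwise traversal).

-165.5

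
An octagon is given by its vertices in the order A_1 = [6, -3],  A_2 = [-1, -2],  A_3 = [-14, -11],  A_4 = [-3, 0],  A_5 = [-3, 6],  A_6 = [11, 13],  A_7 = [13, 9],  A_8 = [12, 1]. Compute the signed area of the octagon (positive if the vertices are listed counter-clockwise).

A_1→A_2: (6)(-2) − (-1)(-3) = -15
A_2→A_3: (-1)(-11) − (-14)(-2) = -17
A_3→A_4: (-14)(0) − (-3)(-11) = -33
A_4→A_5: (-3)(6) − (-3)(0) = -18
A_5→A_6: (-3)(13) − (11)(6) = -105
A_6→A_7: (11)(9) − (13)(13) = -70
A_7→A_8: (13)(1) − (12)(9) = -95
A_8→A_1: (12)(-3) − (6)(1) = -42
Σ = -395
Signed area = Σ/2 = -197.5 (negative ⇒ clockwise traversal).

-197.5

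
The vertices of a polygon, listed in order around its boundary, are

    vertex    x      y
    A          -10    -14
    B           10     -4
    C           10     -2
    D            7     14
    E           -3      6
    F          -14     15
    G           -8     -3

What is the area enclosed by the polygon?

Apply the shoelace (surveyor's) formula: 2A = Σ (x_i·y_{i+1} − x_{i+1}·y_i), indices taken mod 7.
Σ = (180) + (20) + (154) + (84) + (39) + (162) + (82) = 721
Area = |Σ|/2 = 360.5.

360.5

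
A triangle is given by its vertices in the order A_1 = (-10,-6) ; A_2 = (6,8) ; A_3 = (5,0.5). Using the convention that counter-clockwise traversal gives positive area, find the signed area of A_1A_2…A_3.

-53

Cross-terms: -44, -37, -25  ⇒  Σ = -106
Signed area = Σ/2 = -53 (negative ⇒ clockwise traversal).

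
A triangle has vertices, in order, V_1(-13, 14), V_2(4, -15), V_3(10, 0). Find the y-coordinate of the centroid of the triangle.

Apply Gauss's area formula. First the cross-terms c_i = x_i·y_{i+1} − x_{i+1}·y_i:
  139, 150, 140  ⇒  2A = 429, A = 214.5.
Then Σ (y_i + y_{i+1})·c_i = -429, so ȳ = -429 / (6·214.5) = -1/3.

-1/3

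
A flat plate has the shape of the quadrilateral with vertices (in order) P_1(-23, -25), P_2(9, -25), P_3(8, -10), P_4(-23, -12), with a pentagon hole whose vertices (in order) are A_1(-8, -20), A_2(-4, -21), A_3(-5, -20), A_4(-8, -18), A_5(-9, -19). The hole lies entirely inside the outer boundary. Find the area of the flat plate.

Outer boundary:
Cross-terms: 800, 110, -326, 299  ⇒  Σ = 883
Area = |Σ|/2 = 441.5.
Hole:
Apply the shoelace (surveyor's) formula: 2A = Σ (x_i·y_{i+1} − x_{i+1}·y_i), indices taken mod 5.
Σ = (88) + (-25) + (-70) + (-10) + (28) = 11
Area = |Σ|/2 = 5.5.
Net area = 441.5 − 5.5 = 436.

436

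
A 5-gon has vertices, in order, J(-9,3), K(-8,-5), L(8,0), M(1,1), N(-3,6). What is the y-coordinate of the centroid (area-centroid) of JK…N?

Apply the surveyor's formula. First the cross-terms c_i = x_i·y_{i+1} − x_{i+1}·y_i:
  69, 40, 8, 9, 45  ⇒  2A = 171, A = 85.5.
Then Σ (y_i + y_{i+1})·c_i = 138, so ȳ = 138 / (6·85.5) = 46/171.

46/171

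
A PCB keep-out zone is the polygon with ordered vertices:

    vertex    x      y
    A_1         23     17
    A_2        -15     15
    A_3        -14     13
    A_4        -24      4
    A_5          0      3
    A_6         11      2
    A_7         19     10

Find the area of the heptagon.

Σ = (600) + (15) + (256) + (-72) + (-33) + (72) + (93) = 931
Area = |Σ|/2 = 465.5.

465.5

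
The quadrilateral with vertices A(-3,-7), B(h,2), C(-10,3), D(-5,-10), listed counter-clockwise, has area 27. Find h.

The doubled signed area Σ (x_i y_{i+1} − x_{i+1} y_i) is linear in h.
With h=0 it equals 134; the coefficient of h is 10 (from the two edges through B).
So 10·h + 134 = 2·27 = 54 ⇒ h = -8.

-8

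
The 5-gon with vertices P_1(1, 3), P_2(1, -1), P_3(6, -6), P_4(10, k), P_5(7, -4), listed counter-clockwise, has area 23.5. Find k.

The doubled signed area Σ (x_i y_{i+1} − x_{i+1} y_i) is linear in k.
With k=0 it equals 41; the coefficient of k is -1 (from the two edges through P_4).
So -1·k + 41 = 2·23.5 = 47 ⇒ k = -6.

-6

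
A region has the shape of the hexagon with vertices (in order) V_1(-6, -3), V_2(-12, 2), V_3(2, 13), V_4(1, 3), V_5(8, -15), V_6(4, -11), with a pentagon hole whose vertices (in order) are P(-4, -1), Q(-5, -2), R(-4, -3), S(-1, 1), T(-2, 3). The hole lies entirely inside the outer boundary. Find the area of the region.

172

Outer boundary:
Apply the surveyor's formula: 2A = Σ (x_i·y_{i+1} − x_{i+1}·y_i), indices taken mod 6.
Cross-terms: -48, -160, -7, -39, -28, -78  ⇒  Σ = -360
Area = |Σ|/2 = 180.
Hole:
Apply the shoelace formula: 2A = Σ (x_i·y_{i+1} − x_{i+1}·y_i), indices taken mod 5.
Σ = (3) + (7) + (-7) + (-1) + (14) = 16
Area = |Σ|/2 = 8.
Net area = 180 − 8 = 172.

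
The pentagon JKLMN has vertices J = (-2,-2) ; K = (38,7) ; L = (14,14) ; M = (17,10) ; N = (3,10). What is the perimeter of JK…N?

98

|JK| = √((40)² + (9)²) = √1681 = 41
|KL| = √((-24)² + (7)²) = √625 = 25
|LM| = √((3)² + (-4)²) = √25 = 5
|MN| = √((-14)² + (0)²) = √196 = 14
|NJ| = √((-5)² + (-12)²) = √169 = 13
Perimeter = 41 + 25 + 5 + 14 + 13 = 98.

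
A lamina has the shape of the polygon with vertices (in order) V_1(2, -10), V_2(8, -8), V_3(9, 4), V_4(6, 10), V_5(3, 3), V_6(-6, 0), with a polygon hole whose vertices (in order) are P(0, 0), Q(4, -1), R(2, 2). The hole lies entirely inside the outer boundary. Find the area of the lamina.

145

Outer boundary:
Apply the surveyor's formula: 2A = Σ (x_i·y_{i+1} − x_{i+1}·y_i), indices taken mod 6.
Cross-terms: 64, 104, 66, -12, 18, 60  ⇒  Σ = 300
Area = |Σ|/2 = 150.
Hole:
Apply the shoelace formula: 2A = Σ (x_i·y_{i+1} − x_{i+1}·y_i), indices taken mod 3.
Cross-terms: 0, 10, 0  ⇒  Σ = 10
Area = |Σ|/2 = 5.
Net area = 150 − 5 = 145.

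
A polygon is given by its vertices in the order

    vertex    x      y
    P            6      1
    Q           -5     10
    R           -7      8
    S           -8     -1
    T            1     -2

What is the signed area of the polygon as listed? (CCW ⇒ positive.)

98

Cross-terms: 65, 30, 71, 17, 13  ⇒  Σ = 196
Signed area = Σ/2 = 98 (positive ⇒ counter-clockwise traversal).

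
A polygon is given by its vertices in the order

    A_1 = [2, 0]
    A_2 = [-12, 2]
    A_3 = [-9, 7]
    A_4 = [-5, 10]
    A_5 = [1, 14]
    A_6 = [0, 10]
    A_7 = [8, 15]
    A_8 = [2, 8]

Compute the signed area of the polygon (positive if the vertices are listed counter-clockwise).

Apply the surveyor's formula: 2A = Σ (x_i·y_{i+1} − x_{i+1}·y_i), indices taken mod 8.
Σ = (4) + (-66) + (-55) + (-80) + (10) + (-80) + (34) + (-16) = -249
Signed area = Σ/2 = -124.5 (negative ⇒ clockwise traversal).

-124.5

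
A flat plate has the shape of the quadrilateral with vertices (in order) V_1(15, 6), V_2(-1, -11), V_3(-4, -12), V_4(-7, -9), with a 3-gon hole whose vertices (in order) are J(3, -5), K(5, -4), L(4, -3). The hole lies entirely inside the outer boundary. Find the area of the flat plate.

Outer boundary:
Σ = (-159) + (-32) + (-48) + (93) = -146
Area = |Σ|/2 = 73.
Hole:
J→K: (3)(-4) − (5)(-5) = 13
K→L: (5)(-3) − (4)(-4) = 1
L→J: (4)(-5) − (3)(-3) = -11
Σ = 3
Area = |Σ|/2 = 1.5.
Net area = 73 − 1.5 = 71.5.

71.5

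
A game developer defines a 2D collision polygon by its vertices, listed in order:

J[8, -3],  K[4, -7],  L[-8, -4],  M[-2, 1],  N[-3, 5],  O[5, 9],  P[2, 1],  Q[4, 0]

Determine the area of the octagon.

110

Apply the surveyor's formula: 2A = Σ (x_i·y_{i+1} − x_{i+1}·y_i), indices taken mod 8.
J→K: (8)(-7) − (4)(-3) = -44
K→L: (4)(-4) − (-8)(-7) = -72
L→M: (-8)(1) − (-2)(-4) = -16
M→N: (-2)(5) − (-3)(1) = -7
N→O: (-3)(9) − (5)(5) = -52
O→P: (5)(1) − (2)(9) = -13
P→Q: (2)(0) − (4)(1) = -4
Q→J: (4)(-3) − (8)(0) = -12
Σ = -220
Area = |Σ|/2 = 110.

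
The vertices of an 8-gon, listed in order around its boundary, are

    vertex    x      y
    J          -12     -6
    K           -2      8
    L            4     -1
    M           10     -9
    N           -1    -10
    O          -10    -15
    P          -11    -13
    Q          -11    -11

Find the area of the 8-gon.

240.5

Cross-terms: -108, -30, -26, -109, -85, -35, -22, -66  ⇒  Σ = -481
Area = |Σ|/2 = 240.5.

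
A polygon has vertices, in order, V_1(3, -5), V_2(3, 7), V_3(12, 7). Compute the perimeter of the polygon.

36

|V_1V_2| = √((0)² + (12)²) = √144 = 12
|V_2V_3| = √((9)² + (0)²) = √81 = 9
|V_3V_1| = √((-9)² + (-12)²) = √225 = 15
Perimeter = 12 + 9 + 15 = 36.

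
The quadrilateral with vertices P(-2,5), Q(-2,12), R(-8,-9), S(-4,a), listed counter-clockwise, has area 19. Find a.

The doubled signed area Σ (x_i y_{i+1} − x_{i+1} y_i) is linear in a.
With a=0 it equals 44; the coefficient of a is -6 (from the two edges through S).
So -6·a + 44 = 2·19 = 38 ⇒ a = 1.

1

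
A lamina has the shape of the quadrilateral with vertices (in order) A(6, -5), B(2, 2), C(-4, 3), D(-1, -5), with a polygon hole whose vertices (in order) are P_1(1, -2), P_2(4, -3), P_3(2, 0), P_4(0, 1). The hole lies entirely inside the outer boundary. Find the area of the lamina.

41

Outer boundary:
Apply the shoelace (surveyor's) formula: 2A = Σ (x_i·y_{i+1} − x_{i+1}·y_i), indices taken mod 4.
Cross-terms: 22, 14, 23, 35  ⇒  Σ = 94
Area = |Σ|/2 = 47.
Hole:
Apply Gauss's area formula: 2A = Σ (x_i·y_{i+1} − x_{i+1}·y_i), indices taken mod 4.
Cross-terms: 5, 6, 2, -1  ⇒  Σ = 12
Area = |Σ|/2 = 6.
Net area = 47 − 6 = 41.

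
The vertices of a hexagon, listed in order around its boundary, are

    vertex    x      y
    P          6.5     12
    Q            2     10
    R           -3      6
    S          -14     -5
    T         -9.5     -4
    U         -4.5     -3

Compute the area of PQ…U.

Apply the shoelace (surveyor's) formula: 2A = Σ (x_i·y_{i+1} − x_{i+1}·y_i), indices taken mod 6.
P→Q: (6.5)(10) − (2)(12) = 41
Q→R: (2)(6) − (-3)(10) = 42
R→S: (-3)(-5) − (-14)(6) = 99
S→T: (-14)(-4) − (-9.5)(-5) = 8.5
T→U: (-9.5)(-3) − (-4.5)(-4) = 10.5
U→P: (-4.5)(12) − (6.5)(-3) = -34.5
Σ = 166.5
Area = |Σ|/2 = 83.25.

83.25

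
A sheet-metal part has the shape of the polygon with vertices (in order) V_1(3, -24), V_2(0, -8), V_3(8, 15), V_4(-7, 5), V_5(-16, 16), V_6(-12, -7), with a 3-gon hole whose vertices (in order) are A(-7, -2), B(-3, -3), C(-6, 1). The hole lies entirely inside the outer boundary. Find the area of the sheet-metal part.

Outer boundary:
Σ = (-24) + (64) + (145) + (-32) + (304) + (309) = 766
Area = |Σ|/2 = 383.
Hole:
Apply the surveyor's formula: 2A = Σ (x_i·y_{i+1} − x_{i+1}·y_i), indices taken mod 3.
Σ = (15) + (-21) + (19) = 13
Area = |Σ|/2 = 6.5.
Net area = 383 − 6.5 = 376.5.

376.5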